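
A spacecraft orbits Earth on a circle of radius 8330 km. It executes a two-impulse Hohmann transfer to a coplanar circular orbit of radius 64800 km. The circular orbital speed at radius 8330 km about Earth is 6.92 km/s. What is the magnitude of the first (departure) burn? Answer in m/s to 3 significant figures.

Δv₁ = 2290 m/s

From the circular-orbit relation v² = μ/r at r = 8330 km: μ = v²r = (6.92)² × 8330 = 3.98894×10^5 km³/s².
Transfer-ellipse semi-major axis a_t = (r₁ + r₂)/2 = (8330 + 64800)/2 = 36565 km.
On the circular orbit at r = 8330 km, v_c = √(μ/r) = 6.920 km/s.
Transfer-orbit speed at the same r (vis-viva, a = a_t): v_t = √[μ(2/r − 1/a_t)] = 9.212 km/s.
Δv₁ = |v_t − v_c| = |9.212 − 6.920| = 2.292 km/s.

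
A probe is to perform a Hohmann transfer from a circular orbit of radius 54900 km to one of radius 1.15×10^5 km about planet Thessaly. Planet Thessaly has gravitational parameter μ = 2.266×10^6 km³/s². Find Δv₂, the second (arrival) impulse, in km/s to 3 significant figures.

Transfer-ellipse semi-major axis a_t = (r₁ + r₂)/2 = (54900 + 1.150×10^5)/2 = 84950 km.
Circular speed at r = 1.150×10^5 km: v_c = √(μ/r) = 4.4390 km/s.
Transfer-orbit speed at the same r (vis-viva, a = a_t): v_t = √[μ(2/r − 1/a_t)] = 3.5685 km/s.
Δv₂ = |v_t − v_c| = |3.5685 − 4.4390| = 0.8705 km/s.

Δv₂ = 0.870 km/s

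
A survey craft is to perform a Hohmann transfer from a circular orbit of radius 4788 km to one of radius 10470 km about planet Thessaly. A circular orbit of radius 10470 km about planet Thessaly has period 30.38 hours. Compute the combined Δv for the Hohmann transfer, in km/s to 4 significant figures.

Δv = 0.2775 km/s

From Kepler's third law T² = 4π²r³/μ at r = 10470 km, T = 30.38 hours = 30.38 × 3600 s = 1.09368×10^5 s: μ = 4π²r³/T² = 3788.08 km³/s².
Transfer-ellipse semi-major axis a_t = (r₁ + r₂)/2 = (4788 + 10470)/2 = 7629 km.
Circular speed at r₁: v₁ = √(μ/r₁) = √(3788.08/4788) = 0.8895 km/s.
Transfer-orbit speed at r₁ (v² = μ(2/r − 1/a)): v_p = √[μ(2/r₁ − 1/a_t)] = 1.042 km/s.
First burn Δv₁ = |v_p − v₁| = 0.1525 km/s.
Circular speed at r₂: v₂ = √(μ/r₂) = 0.6015 km/s.
Transfer-orbit speed at r₂: v_a = √[μ(2/r₂ − 1/a_t)] = 0.4765 km/s.
Second burn Δv₂ = |v₂ − v_a| = 0.1250 km/s.
Total Δv = Δv₁ + Δv₂ = 0.2775 km/s.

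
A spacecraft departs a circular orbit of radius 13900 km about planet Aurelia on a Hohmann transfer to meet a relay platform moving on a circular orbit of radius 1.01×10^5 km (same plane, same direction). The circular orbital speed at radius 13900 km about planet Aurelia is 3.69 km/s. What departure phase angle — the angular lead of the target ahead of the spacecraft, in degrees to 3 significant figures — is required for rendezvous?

From the circular-orbit relation v² = μ/r at r = 13900 km: μ = v²r = (3.69)² × 13900 = 1.89264×10^5 km³/s².
Transfer-ellipse semi-major axis a_t = (r₁ + r₂)/2 = (13900 + 1.010×10^5)/2 = 57450 km.
Transfer time t = π√(a_t³/μ) = 99437.7 s.
Target angular speed ω₂ = √(μ/r₂³) = 1.35535×10^-5 rad/s.
Angle swept by the target during transfer: ω₂·t = 1.3477 rad = 77.22°.
The spacecraft traverses 180° on the transfer ellipse, so the target must lead by 180° − 77.22° = 103°.

φ = 103°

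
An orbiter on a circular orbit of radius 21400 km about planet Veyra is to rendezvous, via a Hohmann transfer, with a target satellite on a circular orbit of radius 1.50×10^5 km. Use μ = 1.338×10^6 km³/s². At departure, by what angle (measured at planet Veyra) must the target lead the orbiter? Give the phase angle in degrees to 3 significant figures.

φ = 102°

Semi-major axis of the transfer orbit: a_t = (21400 + 1.500×10^5)/2 = 85700 km.
The half-period of the transfer ellipse is t = π√(a_t³/μ) = 68140 s.
The target's mean motion on its circular orbit is ω₂ = √(μ/r₂³) = 1.991×10^-5 rad/s.
Angle swept by the target during transfer: ω₂·t = 1.3567 rad = 77.73°.
Arrival is 180° from departure on the ellipse, so φ = 180° − 77.73° = 102°.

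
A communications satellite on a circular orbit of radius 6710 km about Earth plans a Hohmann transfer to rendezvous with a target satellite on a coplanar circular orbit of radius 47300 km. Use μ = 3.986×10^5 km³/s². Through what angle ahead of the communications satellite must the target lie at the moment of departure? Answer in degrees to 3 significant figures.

Transfer-ellipse semi-major axis a_t = (r₁ + r₂)/2 = (6710 + 47300)/2 = 27005 km.
Transfer time t = π√(a_t³/μ) = 22082.5 s.
Target angular speed ω₂ = √(μ/r₂³) = 6.13729×10^-5 rad/s.
Angle swept by the target during transfer: ω₂·t = 1.3553 rad = 77.65°.
Arrival is 180° from departure on the ellipse, so φ = 180° − 77.65° = 102°.

φ = 102°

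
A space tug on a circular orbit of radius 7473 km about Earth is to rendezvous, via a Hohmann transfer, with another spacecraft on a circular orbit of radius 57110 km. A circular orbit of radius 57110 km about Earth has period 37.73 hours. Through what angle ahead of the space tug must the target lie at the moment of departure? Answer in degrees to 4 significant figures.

From Kepler's third law T² = 4π²r³/μ at r = 57110 km, T = 37.73 hours = 37.73 × 3600 s = 1.35828×10^5 s: μ = 4π²r³/T² = 3.98582×10^5 km³/s².
Transfer-ellipse semi-major axis a_t = (r₁ + r₂)/2 = (7473 + 57110)/2 = 32291.5 km.
The half-period of the transfer ellipse is t = π√(a_t³/μ) = 28875 s.
Target angular speed ω₂ = √(μ/r₂³) = 4.6258×10^-5 rad/s.
Angle swept by the target during transfer: ω₂·t = 1.3357 rad = 76.53°.
The space tug traverses 180° on the transfer ellipse, so the target must lead by 180° − 76.53° = 103.5°.

φ = 103.5°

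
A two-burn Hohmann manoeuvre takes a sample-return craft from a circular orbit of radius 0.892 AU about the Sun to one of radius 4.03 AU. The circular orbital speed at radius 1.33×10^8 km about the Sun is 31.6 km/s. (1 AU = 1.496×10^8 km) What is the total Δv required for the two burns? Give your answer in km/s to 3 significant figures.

Δv = 14.7 km/s

From the circular-orbit relation v² = μ/r at r = 1.33×10^8 km: μ = v²r = (31.6)² × 1.33×10^8 = 1.32808×10^11 km³/s².
In km: r₁ = 0.892 × 1.496×10^8 = 1.334432×10^8 km; r₂ = 4.03 × 1.496×10^8 = 6.02888×10^8 km.
The Hohmann ellipse has a_t = (r₁ + r₂)/2 = 3.681656×10^8 km.
At r₁ the circular-orbit speed is v₁ = √(μ/r₁) = 31.547 km/s.
Transfer-orbit speed at r₁ (vis-viva): v_p = √[μ(2/r₁ − 1/a_t)] = 40.370 km/s.
First burn Δv₁ = |v_p − v₁| = 8.823 km/s.
Circular speed at r₂: v₂ = √(μ/r₂) = 14.8421 km/s.
Transfer-orbit speed at r₂: v_a = √[μ(2/r₂ − 1/a_t)] = 8.93555 km/s.
Second burn Δv₂ = |v₂ − v_a| = 5.907 km/s.
Δv = Δv₁ + Δv₂ = 8.823 + 5.907 = 14.73 km/s.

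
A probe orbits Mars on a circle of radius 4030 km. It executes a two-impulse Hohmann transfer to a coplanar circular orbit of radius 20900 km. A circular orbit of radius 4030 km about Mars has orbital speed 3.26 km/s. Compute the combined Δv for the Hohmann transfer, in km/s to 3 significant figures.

From the circular-orbit relation v² = μ/r at r = 4030 km: μ = v²r = (3.26)² × 4030 = 42829.2 km³/s².
Semi-major axis of the transfer orbit: a_t = (4030 + 20900)/2 = 12465 km.
Circular speed at r₁: v₁ = √(μ/r₁) = √(42829.2/4030) = 3.2600 km/s.
On the transfer ellipse at r₁, vis-viva equation gives v_p = √[μ(2/r₁ − 1/a_t)] = 4.2213 km/s.
First burn Δv₁ = |v_p − v₁| = 0.9613 km/s.
Circular speed at r₂: v₂ = √(μ/r₂) = 1.43152 km/s.
Transfer-orbit speed at r₂: v_a = √[μ(2/r₂ − 1/a_t)] = 0.813961 km/s.
Second burn Δv₂ = |v₂ − v_a| = 0.6176 km/s.
Total Δv = Δv₁ + Δv₂ = 1.579 km/s.

Δv = 1.58 km/s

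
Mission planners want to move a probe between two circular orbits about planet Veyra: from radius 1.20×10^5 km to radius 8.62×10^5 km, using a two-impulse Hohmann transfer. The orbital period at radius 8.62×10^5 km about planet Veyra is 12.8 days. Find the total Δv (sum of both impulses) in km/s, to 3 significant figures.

Δv = 6.74 km/s

From Kepler's third law T² = 4π²r³/μ at r = 8.62×10^5 km, T = 12.8 days = 12.8 × 86400 s = 1.10592×10^6 s: μ = 4π²r³/T² = 2.06745×10^7 km³/s².
Transfer-ellipse semi-major axis a_t = (r₁ + r₂)/2 = (1.200×10^5 + 8.620×10^5)/2 = 4.910×10^5 km.
Circular speed at r₁: v₁ = √(μ/r₁) = √(2.06745×10^7/1.200×10^5) = 13.126 km/s.
Transfer-orbit speed at r₁ (vis-viva equation): v_p = √[μ(2/r₁ − 1/a_t)] = 17.392 km/s.
First burn Δv₁ = |v_p − v₁| = 4.266 km/s.
Circular speed at r₂: v₂ = √(μ/r₂) = 4.897 km/s.
Transfer-orbit speed at r₂: v_a = √[μ(2/r₂ − 1/a_t)] = 2.421 km/s.
Second burn Δv₂ = |v₂ − v_a| = 2.476 km/s.
Δv = Δv₁ + Δv₂ = 4.266 + 2.476 = 6.742 km/s.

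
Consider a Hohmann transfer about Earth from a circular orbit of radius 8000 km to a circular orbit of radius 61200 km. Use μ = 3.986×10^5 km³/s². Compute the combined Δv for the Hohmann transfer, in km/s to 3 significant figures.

Δv = 3.65 km/s

Transfer-ellipse semi-major axis a_t = (r₁ + r₂)/2 = (8000 + 61200)/2 = 34600 km.
At r₁ the circular-orbit speed is v₁ = √(μ/r₁) = 7.059 km/s.
On the transfer ellipse at r₁, vis-viva gives v_p = √[μ(2/r₁ − 1/a_t)] = 9.388 km/s.
First burn Δv₁ = |v_p − v₁| = 2.329 km/s.
At r₂, v₂ = √(μ/r₂) = 2.552 km/s.
Transfer-orbit speed at r₂: v_a = √[μ(2/r₂ − 1/a_t)] = 1.227 km/s.
Second burn Δv₂ = |v₂ − v_a| = 1.325 km/s.
Total Δv = Δv₁ + Δv₂ = 3.654 km/s.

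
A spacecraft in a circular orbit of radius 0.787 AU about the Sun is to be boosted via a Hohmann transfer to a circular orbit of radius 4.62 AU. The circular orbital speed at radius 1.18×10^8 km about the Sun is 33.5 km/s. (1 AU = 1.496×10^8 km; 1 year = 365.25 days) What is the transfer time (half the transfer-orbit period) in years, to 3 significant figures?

t = 2.23 years

From the circular-orbit relation v² = μ/r at r = 1.18×10^8 km: μ = v²r = (33.5)² × 1.18×10^8 = 1.32426×10^11 km³/s².
In km: r₁ = 0.787 × 1.496×10^8 = 1.177352×10^8 km; r₂ = 4.62 × 1.496×10^8 = 6.91152×10^8 km.
Semi-major axis of the transfer orbit: a_t = (1.177352×10^8 + 6.91152×10^8)/2 = 4.044436×10^8 km.
Transfer time t = π√(a_t³/μ) = π√((4.044436×10^8)³ / 1.32426×10^11) = 7.022×10^7 s.
Converting: 7.022×10^7 s ÷ 3.15576×10^7 s/year (365.25 × 86400) = 2.23 years.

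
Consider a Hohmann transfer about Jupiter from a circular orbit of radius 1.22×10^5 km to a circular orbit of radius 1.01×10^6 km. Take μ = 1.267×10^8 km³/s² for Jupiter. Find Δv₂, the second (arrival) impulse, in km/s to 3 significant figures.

Semi-major axis of the transfer orbit: a_t = (1.220×10^5 + 1.010×10^6)/2 = 5.660×10^5 km.
On the circular orbit at r = 1.010×10^6 km, v_c = √(μ/r) = 11.20 km/s.
Transfer-orbit speed at the same r (vis-viva, a = a_t): v_t = √[μ(2/r − 1/a_t)] = 5.200 km/s.
Δv₂ = |v_t − v_c| = |5.200 − 11.20| = 6.000 km/s.

Δv₂ = 6.00 km/s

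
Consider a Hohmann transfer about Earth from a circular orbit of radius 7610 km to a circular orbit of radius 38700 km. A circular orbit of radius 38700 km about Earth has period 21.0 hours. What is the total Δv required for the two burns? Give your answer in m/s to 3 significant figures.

From Kepler's third law T² = 4π²r³/μ at r = 38700 km, T = 21.0 hours = 21.0 × 3600 s = 75600 s: μ = 4π²r³/T² = 4.00358×10^5 km³/s².
Transfer-ellipse semi-major axis a_t = (r₁ + r₂)/2 = (7610 + 38700)/2 = 23155 km.
Circular speed at r₁: v₁ = √(μ/r₁) = √(4.00358×10^5/7610) = 7.253 km/s.
Transfer-orbit speed at r₁ (vis-viva): v_p = √[μ(2/r₁ − 1/a_t)] = 9.377 km/s.
First burn Δv₁ = |v_p − v₁| = 2.124 km/s.
Circular speed at r₂: v₂ = √(μ/r₂) = 3.216 km/s.
Transfer-orbit speed at r₂: v_a = √[μ(2/r₂ − 1/a_t)] = 1.844 km/s.
Second burn Δv₂ = |v₂ − v_a| = 1.372 km/s.
Δv = Δv₁ + Δv₂ = 2.124 + 1.372 = 3.496 km/s.

Δv = 3500 m/s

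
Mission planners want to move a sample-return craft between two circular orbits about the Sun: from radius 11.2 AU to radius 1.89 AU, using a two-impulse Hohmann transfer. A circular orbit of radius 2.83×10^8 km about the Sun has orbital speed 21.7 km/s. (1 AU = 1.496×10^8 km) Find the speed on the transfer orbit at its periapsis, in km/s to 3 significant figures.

From the circular-orbit relation v² = μ/r at r = 2.83×10^8 km: μ = v²r = (21.7)² × 2.83×10^8 = 1.33262×10^11 km³/s².
In km: r₁ = 11.2 × 1.496×10^8 = 1.67552×10^9 km; r₂ = 1.89 × 1.496×10^8 = 2.82744×10^8 km.
Transfer-ellipse semi-major axis a_t = (r₁ + r₂)/2 = (1.67552×10^9 + 2.82744×10^8)/2 = 9.79132×10^8 km.
At periapsis, r = 2.82744×10^8 km.
From the vis-viva equation, v = √[μ(2/r − 1/a_t)] = 28.40 km/s.

v = 28.4 km/s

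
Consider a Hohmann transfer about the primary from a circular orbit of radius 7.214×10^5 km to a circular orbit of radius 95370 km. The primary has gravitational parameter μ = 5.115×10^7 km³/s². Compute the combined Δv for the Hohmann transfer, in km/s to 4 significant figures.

Δv = 11.97 km/s

Transfer-ellipse semi-major axis a_t = (r₁ + r₂)/2 = (7.214×10^5 + 95370)/2 = 4.08385×10^5 km.
Circular speed at r₁: v₁ = √(μ/r₁) = √(5.115×10^7/7.214×10^5) = 8.420 km/s.
On the transfer ellipse at r₁, vis-viva equation gives v_a = √[μ(2/r₁ − 1/a_t)] = 4.069 km/s.
First burn Δv₁ = |v_a − v₁| = 4.351 km/s.
At r₂, v₂ = √(μ/r₂) = 23.159 km/s.
Transfer-orbit speed at r₂: v_p = √[μ(2/r₂ − 1/a_t)] = 30.780 km/s.
Second burn Δv₂ = |v₂ − v_p| = 7.621 km/s.
Total Δv = Δv₁ + Δv₂ = 11.97 km/s.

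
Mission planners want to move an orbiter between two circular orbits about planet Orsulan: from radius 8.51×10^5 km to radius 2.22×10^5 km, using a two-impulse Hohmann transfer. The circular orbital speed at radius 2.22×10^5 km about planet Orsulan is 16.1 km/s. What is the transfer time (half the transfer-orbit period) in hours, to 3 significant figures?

t = 45.2 hours

From the circular-orbit relation v² = μ/r at r = 2.22×10^5 km: μ = v²r = (16.1)² × 2.22×10^5 = 5.75446×10^7 km³/s².
The Hohmann ellipse has a_t = (r₁ + r₂)/2 = 5.365×10^5 km.
Transfer time t = π√(a_t³/μ) = π√((5.365×10^5)³ / 5.75446×10^7) = 1.627×10^5 s.
Converting: 1.627×10^5 s ÷ 3600 s/hour = 45.2 hours.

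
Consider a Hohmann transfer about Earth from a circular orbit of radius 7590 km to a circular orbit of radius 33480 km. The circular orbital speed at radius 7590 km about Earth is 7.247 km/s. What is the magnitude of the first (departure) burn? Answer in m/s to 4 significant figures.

From the circular-orbit relation v² = μ/r at r = 7590 km: μ = v²r = (7.247)² × 7590 = 3.98619×10^5 km³/s².
Semi-major axis of the transfer orbit: a_t = (7590 + 33480)/2 = 20535 km.
On the circular orbit at r = 7590 km, v_c = √(μ/r) = 7.247 km/s.
Transfer-orbit speed at the same r (vis-viva, a = a_t): v_t = √[μ(2/r − 1/a_t)] = 9.253 km/s.
Δv₁ = |v_t − v_c| = |9.253 − 7.247| = 2.006 km/s.

Δv₁ = 2006 m/s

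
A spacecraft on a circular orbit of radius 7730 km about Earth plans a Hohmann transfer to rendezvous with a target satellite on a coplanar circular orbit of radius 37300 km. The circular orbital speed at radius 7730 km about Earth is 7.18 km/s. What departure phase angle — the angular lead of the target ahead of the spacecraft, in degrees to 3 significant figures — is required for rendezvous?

From the circular-orbit relation v² = μ/r at r = 7730 km: μ = v²r = (7.18)² × 7730 = 3.98500×10^5 km³/s².
Transfer-ellipse semi-major axis a_t = (r₁ + r₂)/2 = (7730 + 37300)/2 = 22515 km.
The half-period of the transfer ellipse is t = π√(a_t³/μ) = 16813 s.
The target's mean motion on its circular orbit is ω₂ = √(μ/r₂³) = 8.7630×10^-5 rad/s.
Angle swept by the target during transfer: ω₂·t = 1.4733 rad = 84.41°.
The spacecraft traverses 180° on the transfer ellipse, so the target must lead by 180° − 84.41° = 95.6°.

φ = 95.6°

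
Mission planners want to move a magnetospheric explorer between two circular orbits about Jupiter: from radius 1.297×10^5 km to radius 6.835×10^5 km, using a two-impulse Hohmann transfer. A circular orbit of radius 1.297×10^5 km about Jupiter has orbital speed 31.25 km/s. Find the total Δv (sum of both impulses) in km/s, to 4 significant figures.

From the circular-orbit relation v² = μ/r at r = 1.297×10^5 km: μ = v²r = (31.25)² × 1.297×10^5 = 1.26660×10^8 km³/s².
The Hohmann ellipse has a_t = (r₁ + r₂)/2 = 4.066×10^5 km.
At r₁ the circular-orbit speed is v₁ = √(μ/r₁) = 31.250 km/s.
On the transfer ellipse at r₁, v² = μ(2/r − 1/a) gives v_p = √[μ(2/r₁ − 1/a_t)] = 40.517 km/s.
First burn Δv₁ = |v_p − v₁| = 9.267 km/s.
At r₂, v₂ = √(μ/r₂) = 13.6129 km/s.
Transfer-orbit speed at r₂: v_a = √[μ(2/r₂ − 1/a_t)] = 7.68842 km/s.
Second burn Δv₂ = |v₂ − v_a| = 5.924 km/s.
Δv = Δv₁ + Δv₂ = 9.267 + 5.924 = 15.19 km/s.

Δv = 15.19 km/s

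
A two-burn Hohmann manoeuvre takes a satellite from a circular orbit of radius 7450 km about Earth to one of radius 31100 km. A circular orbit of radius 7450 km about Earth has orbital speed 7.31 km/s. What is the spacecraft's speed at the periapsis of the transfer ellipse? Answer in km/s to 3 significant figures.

From the circular-orbit relation v² = μ/r at r = 7450 km: μ = v²r = (7.31)² × 7450 = 3.98099×10^5 km³/s².
Transfer-ellipse semi-major axis a_t = (r₁ + r₂)/2 = (7450 + 31100)/2 = 19275 km.
The periapsis of the transfer ellipse is at r = 7450 km.
Applying v² = μ(2/r − 1/a_t): v = 9.285 km/s.

v = 9.29 km/s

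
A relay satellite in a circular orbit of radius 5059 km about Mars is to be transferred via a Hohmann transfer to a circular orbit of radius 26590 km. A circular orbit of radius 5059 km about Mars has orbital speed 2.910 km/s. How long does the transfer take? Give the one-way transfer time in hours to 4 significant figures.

From the circular-orbit relation v² = μ/r at r = 5059 km: μ = v²r = (2.910)² × 5059 = 42840.1 km³/s².
The Hohmann ellipse has a_t = (r₁ + r₂)/2 = 15824.5 km.
Transfer time t = π√(a_t³/μ) = π√((15824.5)³ / 42840.1) = 30215 s.
Converting: 30215 s ÷ 3600 s/hour = 8.393 hours.

t = 8.393 hours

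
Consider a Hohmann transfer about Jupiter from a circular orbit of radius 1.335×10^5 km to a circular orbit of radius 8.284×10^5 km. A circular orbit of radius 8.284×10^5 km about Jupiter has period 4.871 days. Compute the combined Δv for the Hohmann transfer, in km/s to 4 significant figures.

From Kepler's third law T² = 4π²r³/μ at r = 8.284×10^5 km, T = 4.871 days = 4.871 × 86400 s = 4.208544×10^5 s: μ = 4π²r³/T² = 1.26712×10^8 km³/s².
Transfer-ellipse semi-major axis a_t = (r₁ + r₂)/2 = (1.335×10^5 + 8.284×10^5)/2 = 4.8095×10^5 km.
Circular speed at r₁: v₁ = √(μ/r₁) = √(1.26712×10^8/1.335×10^5) = 30.808 km/s.
Transfer-orbit speed at r₁ (v² = μ(2/r − 1/a)): v_p = √[μ(2/r₁ − 1/a_t)] = 40.433 km/s.
First burn Δv₁ = |v_p − v₁| = 9.625 km/s.
Circular speed at r₂: v₂ = √(μ/r₂) = 12.368 km/s.
Transfer-orbit speed at r₂: v_a = √[μ(2/r₂ − 1/a_t)] = 6.5160 km/s.
Second burn Δv₂ = |v₂ − v_a| = 5.852 km/s.
Total Δv = Δv₁ + Δv₂ = 15.48 km/s.

Δv = 15.48 km/s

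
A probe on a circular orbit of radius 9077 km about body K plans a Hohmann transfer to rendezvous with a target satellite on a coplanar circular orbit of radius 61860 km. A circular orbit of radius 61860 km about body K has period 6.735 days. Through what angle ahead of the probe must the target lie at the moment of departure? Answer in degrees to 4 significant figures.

From Kepler's third law T² = 4π²r³/μ at r = 61860 km, T = 6.735 days = 6.735 × 86400 s = 5.81904×10^5 s: μ = 4π²r³/T² = 27598.6 km³/s².
Semi-major axis of the transfer orbit: a_t = (9077 + 61860)/2 = 35468.5 km.
The half-period of the transfer ellipse is t = π√(a_t³/μ) = 1.26320×10^5 s.
The target's mean motion on its circular orbit is ω₂ = √(μ/r₂³) = 1.07976×10^-5 rad/s.
Angle swept by the target during transfer: ω₂·t = 1.36395 rad = 78.149°.
The probe traverses 180° on the transfer ellipse, so the target must lead by 180° − 78.149° = 101.9°.

φ = 101.9°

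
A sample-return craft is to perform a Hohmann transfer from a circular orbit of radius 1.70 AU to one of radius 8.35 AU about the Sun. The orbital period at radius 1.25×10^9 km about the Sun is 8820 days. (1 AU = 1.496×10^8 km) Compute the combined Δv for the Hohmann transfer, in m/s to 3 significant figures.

Δv = 10900 m/s

From Kepler's third law T² = 4π²r³/μ at r = 1.25×10^9 km, T = 8820 days = 8820 × 86400 s = 7.62048×10^8 s: μ = 4π²r³/T² = 1.32778×10^11 km³/s².
In km: r₁ = 1.70 × 1.496×10^8 = 2.5432×10^8 km; r₂ = 8.35 × 1.496×10^8 = 1.24916×10^9 km.
Transfer-ellipse semi-major axis a_t = (r₁ + r₂)/2 = (2.5432×10^8 + 1.24916×10^9)/2 = 7.5174×10^8 km.
Circular speed at r₁: v₁ = √(μ/r₁) = √(1.32778×10^11/2.5432×10^8) = 22.849 km/s.
Transfer-orbit speed at r₁ (v² = μ(2/r − 1/a)): v_p = √[μ(2/r₁ − 1/a_t)] = 29.454 km/s.
First burn Δv₁ = |v_p − v₁| = 6.605 km/s.
Circular speed at r₂: v₂ = √(μ/r₂) = 10.31 km/s.
Transfer-orbit speed at r₂: v_a = √[μ(2/r₂ − 1/a_t)] = 5.997 km/s.
Second burn Δv₂ = |v₂ − v_a| = 4.313 km/s.
Δv = Δv₁ + Δv₂ = 6.605 + 4.313 = 10.92 km/s.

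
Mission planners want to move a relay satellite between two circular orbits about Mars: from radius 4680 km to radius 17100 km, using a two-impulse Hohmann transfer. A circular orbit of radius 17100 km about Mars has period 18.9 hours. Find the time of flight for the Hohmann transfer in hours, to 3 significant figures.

t = 4.80 hours

From Kepler's third law T² = 4π²r³/μ at r = 17100 km, T = 18.9 hours = 18.9 × 3600 s = 68040 s: μ = 4π²r³/T² = 42640.2 km³/s².
Transfer-ellipse semi-major axis a_t = (r₁ + r₂)/2 = (4680 + 17100)/2 = 10890 km.
Half the transfer-orbit period gives t = π√(a_t³/μ) = 17290 s.
Converting: 17290 s ÷ 3600 s/hour = 4.80 hours.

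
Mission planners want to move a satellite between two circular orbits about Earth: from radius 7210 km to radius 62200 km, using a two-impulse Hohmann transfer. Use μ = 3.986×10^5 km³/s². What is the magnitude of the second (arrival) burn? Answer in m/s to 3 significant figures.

Δv₂ = 1380 m/s

The Hohmann ellipse has a_t = (r₁ + r₂)/2 = 34705 km.
Circular speed at r = 62200 km: v_c = √(μ/r) = 2.5315 km/s.
Vis-viva on the transfer ellipse at r = 62200 km gives v_t = √[μ(2/r − 1/a_t)] = 1.1538 km/s.
Δv₂ = |v_t − v_c| = |1.1538 − 2.5315| = 1.378 km/s.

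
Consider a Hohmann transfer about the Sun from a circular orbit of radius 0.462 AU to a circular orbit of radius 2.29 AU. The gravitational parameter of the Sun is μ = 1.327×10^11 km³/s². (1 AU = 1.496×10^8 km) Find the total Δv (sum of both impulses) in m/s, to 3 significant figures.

In km: r₁ = 0.462 × 1.496×10^8 = 6.91152×10^7 km; r₂ = 2.29 × 1.496×10^8 = 3.42584×10^8 km.
The Hohmann ellipse has a_t = (r₁ + r₂)/2 = 2.058496×10^8 km.
At r₁ the circular-orbit speed is v₁ = √(μ/r₁) = 43.82 km/s.
On the transfer ellipse at r₁, v² = μ(2/r − 1/a) gives v_p = √[μ(2/r₁ − 1/a_t)] = 56.53 km/s.
First burn Δv₁ = |v_p − v₁| = 12.71 km/s.
Circular speed at r₂: v₂ = √(μ/r₂) = 19.681 km/s.
Transfer-orbit speed at r₂: v_a = √[μ(2/r₂ − 1/a_t)] = 11.404 km/s.
Second burn Δv₂ = |v₂ − v_a| = 8.277 km/s.
Total Δv = Δv₁ + Δv₂ = 20.99 km/s.

Δv = 21000 m/s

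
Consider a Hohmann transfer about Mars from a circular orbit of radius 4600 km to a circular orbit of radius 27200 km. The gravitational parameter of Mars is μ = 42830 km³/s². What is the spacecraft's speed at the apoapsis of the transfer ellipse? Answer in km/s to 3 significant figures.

v = 0.675 km/s

Transfer-ellipse semi-major axis a_t = (r₁ + r₂)/2 = (4600 + 27200)/2 = 15900 km.
The apoapsis of the transfer ellipse is at r = 27200 km.
Vis-viva: v = √[μ(2/r − 1/a_t)] = √[42830 × (2/27200 − 1/15900)] = 0.6749 km/s.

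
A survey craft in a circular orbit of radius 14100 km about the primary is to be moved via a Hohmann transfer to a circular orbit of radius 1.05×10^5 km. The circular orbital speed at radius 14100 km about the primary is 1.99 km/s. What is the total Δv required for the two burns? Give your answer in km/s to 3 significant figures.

Δv = 1.03 km/s

From the circular-orbit relation v² = μ/r at r = 14100 km: μ = v²r = (1.99)² × 14100 = 55837.4 km³/s².
Transfer-ellipse semi-major axis a_t = (r₁ + r₂)/2 = (14100 + 1.050×10^5)/2 = 59550 km.
Circular speed at r₁: v₁ = √(μ/r₁) = √(55837.4/14100) = 1.9900 km/s.
Transfer-orbit speed at r₁ (v² = μ(2/r − 1/a)): v_p = √[μ(2/r₁ − 1/a_t)] = 2.6425 km/s.
First burn Δv₁ = |v_p − v₁| = 0.6525 km/s.
Circular speed at r₂: v₂ = √(μ/r₂) = 0.7292 km/s.
Transfer-orbit speed at r₂: v_a = √[μ(2/r₂ − 1/a_t)] = 0.3548 km/s.
Second burn Δv₂ = |v₂ − v_a| = 0.3744 km/s.
Total Δv = Δv₁ + Δv₂ = 1.027 km/s.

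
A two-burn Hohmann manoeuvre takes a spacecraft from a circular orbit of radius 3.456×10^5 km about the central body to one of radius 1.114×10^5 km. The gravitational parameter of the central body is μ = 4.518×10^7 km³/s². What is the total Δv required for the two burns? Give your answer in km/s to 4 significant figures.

Transfer-ellipse semi-major axis a_t = (r₁ + r₂)/2 = (3.456×10^5 + 1.114×10^5)/2 = 2.285×10^5 km.
Circular speed at r₁: v₁ = √(μ/r₁) = √(4.518×10^7/3.456×10^5) = 11.4337 km/s.
On the transfer ellipse at r₁, v² = μ(2/r − 1/a) gives v_a = √[μ(2/r₁ − 1/a_t)] = 7.98336 km/s.
First burn Δv₁ = |v_a − v₁| = 3.4503 km/s.
At r₂, v₂ = √(μ/r₂) = 20.1387 km/s.
Transfer-orbit speed at r₂: v_p = √[μ(2/r₂ − 1/a_t)] = 24.7671 km/s.
Second burn Δv₂ = |v₂ − v_p| = 4.6284 km/s.
Total Δv = Δv₁ + Δv₂ = 8.079 km/s.

Δv = 8.079 km/s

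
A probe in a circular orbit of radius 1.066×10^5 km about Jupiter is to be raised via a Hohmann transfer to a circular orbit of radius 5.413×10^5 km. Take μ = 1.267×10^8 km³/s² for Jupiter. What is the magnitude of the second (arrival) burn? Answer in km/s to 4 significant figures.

Transfer-ellipse semi-major axis a_t = (r₁ + r₂)/2 = (1.066×10^5 + 5.413×10^5)/2 = 3.2395×10^5 km.
Circular speed at r = 5.413×10^5 km: v_c = √(μ/r) = 15.299 km/s.
Transfer-orbit speed at the same r (vis-viva, a = a_t): v_t = √[μ(2/r − 1/a_t)] = 8.7762 km/s.
Δv₂ = |v_t − v_c| = |8.7762 − 15.299| = 6.523 km/s.

Δv₂ = 6.523 km/s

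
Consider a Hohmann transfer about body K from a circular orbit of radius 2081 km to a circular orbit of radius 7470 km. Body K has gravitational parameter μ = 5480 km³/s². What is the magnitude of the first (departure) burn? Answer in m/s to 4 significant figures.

Δv₁ = 406.8 m/s

The Hohmann ellipse has a_t = (r₁ + r₂)/2 = 4775.5 km.
Circular speed at r = 2081 km: v_c = √(μ/r) = 1.6228 km/s.
Transfer-orbit speed at the same r (vis-viva, a = a_t): v_t = √[μ(2/r − 1/a_t)] = 2.0296 km/s.
Δv₁ = |v_t − v_c| = |2.0296 − 1.6228| = 0.4068 km/s.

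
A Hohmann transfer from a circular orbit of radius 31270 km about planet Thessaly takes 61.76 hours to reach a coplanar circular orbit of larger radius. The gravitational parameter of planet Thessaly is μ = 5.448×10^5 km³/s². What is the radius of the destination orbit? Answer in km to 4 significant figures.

r₂ = 2.482×10^5 km

Transfer time t = 61.76 hours = 2.22336×10^5 s, and t = π√(a_t³/μ).
So a_t = (μ t²/π²)^(1/3) = (5.448×10^5 × (2.22336×10^5)² / π²)^(1/3) = 1.3974×10^5 km.
Since a_t = (r₁ + r₂)/2, r₂ = 2a_t − r₁ = 2×1.3974×10^5 − 31270 = 2.4821×10^5 km.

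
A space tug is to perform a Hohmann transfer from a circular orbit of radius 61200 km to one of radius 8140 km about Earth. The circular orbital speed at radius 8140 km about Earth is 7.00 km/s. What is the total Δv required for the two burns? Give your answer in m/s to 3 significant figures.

Δv = 3620 m/s

From the circular-orbit relation v² = μ/r at r = 8140 km: μ = v²r = (7.00)² × 8140 = 3.98860×10^5 km³/s².
The Hohmann ellipse has a_t = (r₁ + r₂)/2 = 34670 km.
At r₁ the circular-orbit speed is v₁ = √(μ/r₁) = 2.553 km/s.
Transfer-orbit speed at r₁ (vis-viva equation): v_a = √[μ(2/r₁ − 1/a_t)] = 1.237 km/s.
First burn Δv₁ = |v_a − v₁| = 1.316 km/s.
At r₂, v₂ = √(μ/r₂) = 7.000 km/s.
Transfer-orbit speed at r₂: v_p = √[μ(2/r₂ − 1/a_t)] = 9.300 km/s.
Second burn Δv₂ = |v₂ − v_p| = 2.300 km/s.
Total Δv = Δv₁ + Δv₂ = 3.616 km/s.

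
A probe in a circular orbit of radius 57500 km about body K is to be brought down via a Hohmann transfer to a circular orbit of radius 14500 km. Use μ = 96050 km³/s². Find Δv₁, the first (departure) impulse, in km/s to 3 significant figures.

Transfer-ellipse semi-major axis a_t = (r₁ + r₂)/2 = (57500 + 14500)/2 = 36000 km.
On the circular orbit at r = 57500 km, v_c = √(μ/r) = 1.29245 km/s.
Vis-viva on the transfer ellipse at r = 57500 km gives v_t = √[μ(2/r − 1/a_t)] = 0.820252 km/s.
Δv₁ = |v_t − v_c| = |0.820252 − 1.29245| = 0.4722 km/s.

Δv₁ = 0.472 km/s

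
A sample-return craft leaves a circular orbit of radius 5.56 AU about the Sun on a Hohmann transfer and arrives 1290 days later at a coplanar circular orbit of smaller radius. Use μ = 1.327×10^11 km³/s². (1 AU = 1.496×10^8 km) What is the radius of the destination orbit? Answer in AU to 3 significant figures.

r₂ = 1.80 AU

In km: r₁ = 5.56 × 1.496×10^8 = 8.31776×10^8 km.
Transfer time t = 1290 days = 1.11456×10^8 s, and t = π√(a_t³/μ).
So a_t = (μ t²/π²)^(1/3) = (1.327×10^11 × (1.11456×10^8)² / π²)^(1/3) = 5.5071×10^8 km.
Since a_t = (r₁ + r₂)/2, r₂ = 2a_t − r₁ = 2×5.5071×10^8 − 8.31776×10^8 = 2.69644×10^8 km.
In AU: r₂ = 2.69644×10^8 / 1.496×10^8 = 1.80 AU.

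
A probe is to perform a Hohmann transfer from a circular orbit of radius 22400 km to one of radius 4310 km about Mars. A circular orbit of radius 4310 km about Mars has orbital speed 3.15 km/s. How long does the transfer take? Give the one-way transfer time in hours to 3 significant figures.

t = 6.51 hours

From the circular-orbit relation v² = μ/r at r = 4310 km: μ = v²r = (3.15)² × 4310 = 42766.0 km³/s².
Semi-major axis of the transfer orbit: a_t = (22400 + 4310)/2 = 13355 km.
Half the transfer-orbit period gives t = π√(a_t³/μ) = 23450 s.
Converting: 23450 s ÷ 3600 s/hour = 6.51 hours.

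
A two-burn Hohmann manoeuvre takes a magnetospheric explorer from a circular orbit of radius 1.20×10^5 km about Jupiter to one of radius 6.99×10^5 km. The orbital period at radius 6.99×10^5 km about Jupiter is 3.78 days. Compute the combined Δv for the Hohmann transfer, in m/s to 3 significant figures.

Δv = 16100 m/s

From Kepler's third law T² = 4π²r³/μ at r = 6.99×10^5 km, T = 3.78 days = 3.78 × 86400 s = 3.26592×10^5 s: μ = 4π²r³/T² = 1.26410×10^8 km³/s².
The Hohmann ellipse has a_t = (r₁ + r₂)/2 = 4.095×10^5 km.
Circular speed at r₁: v₁ = √(μ/r₁) = √(1.26410×10^8/1.200×10^5) = 32.456 km/s.
On the transfer ellipse at r₁, vis-viva equation gives v_p = √[μ(2/r₁ − 1/a_t)] = 42.404 km/s.
First burn Δv₁ = |v_p − v₁| = 9.948 km/s.
At r₂, v₂ = √(μ/r₂) = 13.448 km/s.
Transfer-orbit speed at r₂: v_a = √[μ(2/r₂ − 1/a_t)] = 7.2797 km/s.
Second burn Δv₂ = |v₂ − v_a| = 6.168 km/s.
Total Δv = Δv₁ + Δv₂ = 16.12 km/s.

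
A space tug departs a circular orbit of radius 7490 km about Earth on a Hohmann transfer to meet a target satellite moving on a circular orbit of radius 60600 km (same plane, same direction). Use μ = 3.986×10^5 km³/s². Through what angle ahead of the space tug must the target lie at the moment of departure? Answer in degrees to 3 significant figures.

φ = 104°

The Hohmann ellipse has a_t = (r₁ + r₂)/2 = 34045 km.
Transfer time t = π√(a_t³/μ) = 31260 s.
Target angular speed ω₂ = √(μ/r₂³) = 4.232×10^-5 rad/s.
Angle swept by the target during transfer: ω₂·t = 1.323 rad = 75.80°.
The space tug traverses 180° on the transfer ellipse, so the target must lead by 180° − 75.80° = 104°.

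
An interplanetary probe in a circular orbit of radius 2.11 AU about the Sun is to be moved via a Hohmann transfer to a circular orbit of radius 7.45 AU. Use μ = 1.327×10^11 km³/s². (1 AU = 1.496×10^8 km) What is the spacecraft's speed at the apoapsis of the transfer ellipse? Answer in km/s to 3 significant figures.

v = 7.25 km/s

In km: r₁ = 2.11 × 1.496×10^8 = 3.15656×10^8 km; r₂ = 7.45 × 1.496×10^8 = 1.11452×10^9 km.
The Hohmann ellipse has a_t = (r₁ + r₂)/2 = 7.15088×10^8 km.
At apoapsis, r = 1.11452×10^9 km.
From the vis-viva equation, v = √[μ(2/r − 1/a_t)] = 7.250 km/s.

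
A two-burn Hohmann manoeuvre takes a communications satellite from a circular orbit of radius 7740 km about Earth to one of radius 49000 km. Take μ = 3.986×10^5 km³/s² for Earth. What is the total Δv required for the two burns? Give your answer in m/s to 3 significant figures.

Δv = 3620 m/s

The Hohmann ellipse has a_t = (r₁ + r₂)/2 = 28370 km.
At r₁ the circular-orbit speed is v₁ = √(μ/r₁) = 7.176 km/s.
Transfer-orbit speed at r₁ (v² = μ(2/r − 1/a)): v_p = √[μ(2/r₁ − 1/a_t)] = 9.431 km/s.
First burn Δv₁ = |v_p − v₁| = 2.255 km/s.
At r₂, v₂ = √(μ/r₂) = 2.852 km/s.
Transfer-orbit speed at r₂: v_a = √[μ(2/r₂ − 1/a_t)] = 1.490 km/s.
Second burn Δv₂ = |v₂ − v_a| = 1.362 km/s.
Total Δv = Δv₁ + Δv₂ = 3.617 km/s.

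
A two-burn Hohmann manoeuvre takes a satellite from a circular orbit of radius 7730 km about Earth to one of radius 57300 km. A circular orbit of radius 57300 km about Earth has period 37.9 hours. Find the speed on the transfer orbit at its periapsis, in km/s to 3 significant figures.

v = 9.54 km/s

From Kepler's third law T² = 4π²r³/μ at r = 57300 km, T = 37.9 hours = 37.9 × 3600 s = 1.3644×10^5 s: μ = 4π²r³/T² = 3.98970×10^5 km³/s².
Transfer-ellipse semi-major axis a_t = (r₁ + r₂)/2 = (7730 + 57300)/2 = 32515 km.
At periapsis, r = 7730 km.
Applying v² = μ(2/r − 1/a_t): v = 9.537 km/s.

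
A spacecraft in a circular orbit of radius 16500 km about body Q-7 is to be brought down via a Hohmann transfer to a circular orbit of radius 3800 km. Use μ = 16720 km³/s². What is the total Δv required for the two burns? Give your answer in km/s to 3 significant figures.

Transfer-ellipse semi-major axis a_t = (r₁ + r₂)/2 = (16500 + 3800)/2 = 10150 km.
Circular speed at r₁: v₁ = √(μ/r₁) = √(16720/16500) = 1.0066 km/s.
Transfer-orbit speed at r₁ (v² = μ(2/r − 1/a)): v_a = √[μ(2/r₁ − 1/a_t)] = 0.61594 km/s.
First burn Δv₁ = |v_a − v₁| = 0.3907 km/s.
Circular speed at r₂: v₂ = √(μ/r₂) = 2.09762 km/s.
Transfer-orbit speed at r₂: v_p = √[μ(2/r₂ − 1/a_t)] = 2.67445 km/s.
Second burn Δv₂ = |v₂ − v_p| = 0.5768 km/s.
Δv = Δv₁ + Δv₂ = 0.3907 + 0.5768 = 0.9675 km/s.

Δv = 0.968 km/s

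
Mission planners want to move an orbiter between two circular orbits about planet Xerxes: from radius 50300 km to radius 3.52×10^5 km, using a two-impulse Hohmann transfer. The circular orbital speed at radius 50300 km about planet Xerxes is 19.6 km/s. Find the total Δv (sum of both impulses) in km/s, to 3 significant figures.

From the circular-orbit relation v² = μ/r at r = 50300 km: μ = v²r = (19.6)² × 50300 = 1.93232×10^7 km³/s².
Semi-major axis of the transfer orbit: a_t = (50300 + 3.520×10^5)/2 = 2.0115×10^5 km.
At r₁ the circular-orbit speed is v₁ = √(μ/r₁) = 19.600 km/s.
On the transfer ellipse at r₁, vis-viva gives v_p = √[μ(2/r₁ − 1/a_t)] = 25.928 km/s.
First burn Δv₁ = |v_p − v₁| = 6.328 km/s.
Circular speed at r₂: v₂ = √(μ/r₂) = 7.409 km/s.
Transfer-orbit speed at r₂: v_a = √[μ(2/r₂ − 1/a_t)] = 3.705 km/s.
Second burn Δv₂ = |v₂ − v_a| = 3.704 km/s.
Δv = Δv₁ + Δv₂ = 6.328 + 3.704 = 10.03 km/s.

Δv = 10.0 km/s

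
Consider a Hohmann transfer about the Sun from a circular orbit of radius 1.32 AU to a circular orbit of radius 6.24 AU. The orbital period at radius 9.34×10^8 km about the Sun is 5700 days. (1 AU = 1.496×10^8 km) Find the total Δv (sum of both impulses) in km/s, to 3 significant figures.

Δv = 12.3 km/s

From Kepler's third law T² = 4π²r³/μ at r = 9.34×10^8 km, T = 5700 days = 5700 × 86400 s = 4.9248×10^8 s: μ = 4π²r³/T² = 1.32624×10^11 km³/s².
In km: r₁ = 1.32 × 1.496×10^8 = 1.97472×10^8 km; r₂ = 6.24 × 1.496×10^8 = 9.33504×10^8 km.
Transfer-ellipse semi-major axis a_t = (r₁ + r₂)/2 = (1.97472×10^8 + 9.33504×10^8)/2 = 5.65488×10^8 km.
At r₁ the circular-orbit speed is v₁ = √(μ/r₁) = 25.915 km/s.
On the transfer ellipse at r₁, v² = μ(2/r − 1/a) gives v_p = √[μ(2/r₁ − 1/a_t)] = 33.297 km/s.
First burn Δv₁ = |v_p − v₁| = 7.382 km/s.
Circular speed at r₂: v₂ = √(μ/r₂) = 11.92 km/s.
Transfer-orbit speed at r₂: v_a = √[μ(2/r₂ − 1/a_t)] = 7.044 km/s.
Second burn Δv₂ = |v₂ − v_a| = 4.876 km/s.
Total Δv = Δv₁ + Δv₂ = 12.26 km/s.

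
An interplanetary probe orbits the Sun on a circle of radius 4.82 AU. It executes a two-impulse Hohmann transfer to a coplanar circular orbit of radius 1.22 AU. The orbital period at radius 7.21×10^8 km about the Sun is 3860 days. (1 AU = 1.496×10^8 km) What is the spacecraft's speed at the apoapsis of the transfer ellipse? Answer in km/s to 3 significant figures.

v = 8.63 km/s

From Kepler's third law T² = 4π²r³/μ at r = 7.21×10^8 km, T = 3860 days = 3860 × 86400 s = 3.33504×10^8 s: μ = 4π²r³/T² = 1.33034×10^11 km³/s².
In km: r₁ = 4.82 × 1.496×10^8 = 7.21072×10^8 km; r₂ = 1.22 × 1.496×10^8 = 1.82512×10^8 km.
The Hohmann ellipse has a_t = (r₁ + r₂)/2 = 4.51792×10^8 km.
The apoapsis of the transfer ellipse is at r = 7.21072×10^8 km.
Applying v² = μ(2/r − 1/a_t): v = 8.633 km/s.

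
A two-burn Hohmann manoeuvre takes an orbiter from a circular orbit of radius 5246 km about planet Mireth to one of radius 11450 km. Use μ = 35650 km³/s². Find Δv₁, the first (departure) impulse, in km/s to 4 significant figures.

Semi-major axis of the transfer orbit: a_t = (5246 + 11450)/2 = 8348 km.
On the circular orbit at r = 5246 km, v_c = √(μ/r) = 2.6068 km/s.
Vis-viva on the transfer ellipse at r = 5246 km gives v_t = √[μ(2/r − 1/a_t)] = 3.0530 km/s.
Δv₁ = |v_t − v_c| = |3.0530 − 2.6068| = 0.4462 km/s.

Δv₁ = 0.4462 km/s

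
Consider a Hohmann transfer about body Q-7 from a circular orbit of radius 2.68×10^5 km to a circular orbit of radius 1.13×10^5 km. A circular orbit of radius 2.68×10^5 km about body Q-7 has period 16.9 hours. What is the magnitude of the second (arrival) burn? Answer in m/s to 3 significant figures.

From Kepler's third law T² = 4π²r³/μ at r = 2.68×10^5 km, T = 16.9 hours = 16.9 × 3600 s = 60840 s: μ = 4π²r³/T² = 2.05298×10^8 km³/s².
Semi-major axis of the transfer orbit: a_t = (2.680×10^5 + 1.130×10^5)/2 = 1.905×10^5 km.
On the circular orbit at r = 1.130×10^5 km, v_c = √(μ/r) = 42.624 km/s.
Vis-viva on the transfer ellipse at r = 1.130×10^5 km gives v_t = √[μ(2/r − 1/a_t)] = 50.556 km/s.
Δv₂ = |v_t − v_c| = |50.556 − 42.624| = 7.932 km/s.

Δv₂ = 7930 m/s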